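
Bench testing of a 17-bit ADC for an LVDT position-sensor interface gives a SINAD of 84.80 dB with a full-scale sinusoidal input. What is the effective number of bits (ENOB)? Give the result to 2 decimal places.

ENOB = (84.80 − 1.76)/6.02 = 13.7940 bits.

13.79 bits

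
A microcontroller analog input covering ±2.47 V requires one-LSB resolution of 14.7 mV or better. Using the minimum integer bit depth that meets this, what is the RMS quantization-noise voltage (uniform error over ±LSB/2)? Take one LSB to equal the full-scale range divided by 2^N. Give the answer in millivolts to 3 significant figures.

2.79 mV

The full-scale span is 2.47 − (-2.47) = 4.94 V.
Required number of levels: 4.94/14.7 mV = 336.05; smallest N with 2^N ≥ that is 9.
LSB = 4.94 V / 2^9 = 9.6484 mV.
σ_q = LSB/√12 = 9.6484 mV/3.4641 = 2.79 mV.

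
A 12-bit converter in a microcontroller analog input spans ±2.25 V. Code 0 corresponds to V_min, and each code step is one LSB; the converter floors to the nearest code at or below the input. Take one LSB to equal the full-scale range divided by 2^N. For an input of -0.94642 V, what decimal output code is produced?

1186

Range = 2.25 − (-2.25) = 4.5 V. LSB = 4.5 V / 2^12 ≈ 1.099 mV.
code = ⌊(V_in − V_min)/LSB⌋ = ⌊(V_in − V_min) × 2^12 / range⌋
     = ⌊(-0.94642 − (-2.25)) × 4096 / 4.5⌋ = ⌊1.30358 × 4096/4.5⌋
     = ⌊1186.547⌋ = 1186.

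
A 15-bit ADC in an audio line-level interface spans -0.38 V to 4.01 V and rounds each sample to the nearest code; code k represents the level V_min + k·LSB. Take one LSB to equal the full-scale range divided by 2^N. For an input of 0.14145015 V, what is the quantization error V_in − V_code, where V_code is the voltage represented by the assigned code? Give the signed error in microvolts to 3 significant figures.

The full-scale span is 4.01 − (-0.38) = 4.39 V. LSB = 4.39 V / 2^15 ≈ 134.0 µV.
(V_in − V_min)/LSB = (0.14145015 − (-0.38)) × 32768/4.39 = 3892.2275 → nearest code k = 3892.
V_code = -0.38 + (3892/32768) × 4.39 = 0.14141967773 V.
Error = V_in − V_code = 0.14145015 − (0.14141967773) = +30.5 µV.

+30.5 µV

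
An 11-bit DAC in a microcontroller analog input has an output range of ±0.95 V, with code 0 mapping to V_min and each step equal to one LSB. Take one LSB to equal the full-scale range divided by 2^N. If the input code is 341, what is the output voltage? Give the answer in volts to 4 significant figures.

Full-scale range = 0.95 V − (-0.95 V) = 1.9 V. LSB = 1.9 V / 2^11.
V_out = V_min + code × LSB = -0.95 V + 341 × 1.9 V / 2048
      = -0.95 V + 0.316357 V = -0.633643 V.

-0.6336 V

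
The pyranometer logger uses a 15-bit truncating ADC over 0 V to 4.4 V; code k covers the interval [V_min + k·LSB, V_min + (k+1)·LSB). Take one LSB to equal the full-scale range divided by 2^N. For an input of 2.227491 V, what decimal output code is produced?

Full-scale range = 4.4 V. LSB = 4.4 V / 2^15 ≈ 134.3 µV.
code = ⌊(V_in − V_min)/LSB⌋ = ⌊(V_in − V_min) × 2^15 / range⌋
     = ⌊(2.227491 − (0)) × 32768 / 4.4⌋ = ⌊2.227491 × 32768/4.4⌋
     = ⌊16588.733⌋ = 16588.

16588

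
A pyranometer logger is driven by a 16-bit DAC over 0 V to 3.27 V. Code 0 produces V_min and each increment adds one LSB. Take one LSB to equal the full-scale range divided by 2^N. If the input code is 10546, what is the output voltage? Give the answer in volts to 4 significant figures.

Span = 3.27 V. LSB = 3.27 V / 2^16.
V_out = 0 + 10546 × (3.27/65536) V
      = 0 + 0.526206 = 0.526206 V.

0.5262 V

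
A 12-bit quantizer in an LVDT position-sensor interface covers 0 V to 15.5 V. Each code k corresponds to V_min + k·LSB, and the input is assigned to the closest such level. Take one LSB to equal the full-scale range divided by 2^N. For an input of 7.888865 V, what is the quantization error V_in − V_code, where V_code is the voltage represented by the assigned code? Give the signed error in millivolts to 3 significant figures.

−1.15 mV

Range is 15.5 V. LSB = 15.5 V / 2^12 ≈ 3.784 mV.
(V_in − V_min)/LSB = (7.888865 − (0)) × 4096/15.5 = 2084.6962 → nearest code k = 2085.
V_code = 0 + (2085/4096) × 15.5 = 7.890014648 V.
V_in − V_code = 7.888865 − (7.890014648) = −1.15 mV.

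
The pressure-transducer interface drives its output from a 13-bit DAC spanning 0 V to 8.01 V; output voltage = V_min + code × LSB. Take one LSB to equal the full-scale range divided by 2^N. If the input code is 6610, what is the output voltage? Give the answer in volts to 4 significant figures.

6.463 V

Full-scale range = 8.01 V. LSB = 8.01 V / 2^13.
V_out = V_min + code × LSB = 0 V + 6610 × 8.01 V / 8192
      = 0 + 6.46315 = 6.46315 V.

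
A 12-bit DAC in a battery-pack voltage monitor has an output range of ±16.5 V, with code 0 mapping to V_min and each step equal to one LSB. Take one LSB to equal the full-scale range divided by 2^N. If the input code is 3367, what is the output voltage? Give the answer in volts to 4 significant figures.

Span: 16.5 V − (-16.5 V) = 33 V. LSB = 33 V / 2^12.
V_out = V_min + code × LSB = -16.5 V + 3367 × 33 V / 4096
      = -16.5 V + 27.1267 V = 10.6267 V.

10.63 V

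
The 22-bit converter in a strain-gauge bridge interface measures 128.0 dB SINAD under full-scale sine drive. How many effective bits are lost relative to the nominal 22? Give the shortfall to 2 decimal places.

1.03 bits

Effective bits = (128.0 − 1.76)/6.02 = 20.9701.
22 − 20.9701 = 1.03 bits below nominal.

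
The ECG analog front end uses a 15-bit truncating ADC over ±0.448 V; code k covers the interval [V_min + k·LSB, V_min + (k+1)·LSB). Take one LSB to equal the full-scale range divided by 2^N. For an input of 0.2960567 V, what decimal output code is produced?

27211

The full-scale span is 0.448 − (-0.448) = 0.896 V. LSB = 0.896 V / 2^15 ≈ 27.34 µV.
(V_in − V_min) × 2^15/range = (0.2960567 − (-0.448)) × 32768/0.896 = 27211.216.
Floor → code = 27211.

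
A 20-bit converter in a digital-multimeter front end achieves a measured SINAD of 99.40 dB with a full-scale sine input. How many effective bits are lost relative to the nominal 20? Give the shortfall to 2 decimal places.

3.78 bits

ENOB = (SINAD − 1.76)/6.02 = (99.40 − 1.76)/6.02 = 16.2193 bits.
Lost resolution: 20 − 16.2193 = 3.7807 bits.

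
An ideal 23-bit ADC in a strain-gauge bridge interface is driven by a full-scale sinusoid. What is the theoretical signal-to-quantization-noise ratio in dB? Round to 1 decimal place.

140.2 dB

Ideal quantization SNR: 6.02 × 23 + 1.76 dB = 140.2 dB.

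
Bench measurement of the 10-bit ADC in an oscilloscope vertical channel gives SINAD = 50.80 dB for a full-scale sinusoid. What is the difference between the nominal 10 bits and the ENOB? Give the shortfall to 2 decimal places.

1.85 bits

ENOB = (SINAD − 1.76)/6.02 = (50.80 − 1.76)/6.02 = 8.1462 bits.
Lost resolution: 10 − 8.1462 = 1.8538 bits.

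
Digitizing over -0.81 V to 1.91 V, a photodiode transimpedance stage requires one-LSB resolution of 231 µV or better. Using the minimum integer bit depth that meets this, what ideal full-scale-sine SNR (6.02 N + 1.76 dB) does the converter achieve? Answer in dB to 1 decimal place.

86.0 dB

Range = 1.91 − (-0.81) = 2.72 V.
Levels needed ≥ 2.72/231 µV = 11770. 2^14 = 16384 suffices, so N_min = 14.
SNR = 6.02 × 14 + 1.76 = 86.04 dB.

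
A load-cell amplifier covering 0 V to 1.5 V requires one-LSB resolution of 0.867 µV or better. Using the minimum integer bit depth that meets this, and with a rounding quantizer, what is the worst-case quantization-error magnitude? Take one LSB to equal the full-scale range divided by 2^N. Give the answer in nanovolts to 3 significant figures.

358 nV

V_FS = 1.5 V.
Need 2^N ≥ 1.5 V / 0.867 µV = 1.730e6 → N_min = 21.
One LSB is 1.5 V / 2097152 = 0.71526 µV.
Half an LSB is 358 nV.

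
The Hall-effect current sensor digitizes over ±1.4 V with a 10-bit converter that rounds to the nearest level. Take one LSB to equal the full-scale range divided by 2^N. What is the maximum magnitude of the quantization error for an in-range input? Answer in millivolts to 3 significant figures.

Full-scale range = 1.4 V − (-1.4 V) = 2.8 V.
Step size = 2.8/1024 V = 2.7344 mV.
|e|_max = LSB/2 = 1.37 mV.

1.37 mV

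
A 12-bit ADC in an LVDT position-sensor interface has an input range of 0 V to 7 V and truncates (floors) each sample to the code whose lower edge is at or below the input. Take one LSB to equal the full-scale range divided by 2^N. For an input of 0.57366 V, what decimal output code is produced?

335

Range is 7 V. LSB = 7 V / 2^12 ≈ 1.709 mV.
code = ⌊(V_in − V_min)/LSB⌋ = ⌊(V_in − V_min) × 2^12 / range⌋
     = ⌊(0.57366 − (0)) × 4096 / 7⌋ = ⌊0.57366 × 4096/7⌋
     = ⌊335.673⌋ = 335.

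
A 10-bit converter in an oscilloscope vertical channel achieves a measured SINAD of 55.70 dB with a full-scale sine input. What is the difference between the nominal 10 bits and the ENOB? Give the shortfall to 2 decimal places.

1.04 bits

ENOB = (SINAD − 1.76)/6.02 = (55.70 − 1.76)/6.02 = 8.9601 bits.
Lost resolution: 10 − 8.9601 = 1.0399 bits.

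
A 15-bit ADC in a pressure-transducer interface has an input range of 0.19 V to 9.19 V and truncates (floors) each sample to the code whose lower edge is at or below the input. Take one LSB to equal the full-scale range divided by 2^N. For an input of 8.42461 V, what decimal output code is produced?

The full-scale span is 9.19 − (0.19) = 9 V. LSB = 9 V / 2^15 ≈ 274.7 µV.
(V_in − V_min) × 2^15/range = (8.42461 − (0.19)) × 32768/9 = 29981.300.
Floor → code = 29981.

29981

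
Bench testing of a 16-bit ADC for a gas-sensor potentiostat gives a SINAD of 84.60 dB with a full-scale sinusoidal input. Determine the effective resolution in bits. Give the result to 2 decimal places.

Inverting SNR = 6.02 N + 1.76: N_eff = (84.60 − 1.76)/6.02 = 13.7608.

13.76 bits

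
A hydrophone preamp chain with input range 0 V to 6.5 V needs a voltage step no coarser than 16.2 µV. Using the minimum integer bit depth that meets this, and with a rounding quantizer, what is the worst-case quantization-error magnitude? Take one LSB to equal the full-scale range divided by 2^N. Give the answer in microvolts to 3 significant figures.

Range is 6.5 V.
6.5 V / 16.2 µV = 401200. Since 2^18 = 262144 and 2^19 = 524288, N = 19.
One LSB is 6.5 V / 524288 = 12.398 µV.
Max error for round-to-nearest is LSB/2 = 6.20 µV.

6.20 µV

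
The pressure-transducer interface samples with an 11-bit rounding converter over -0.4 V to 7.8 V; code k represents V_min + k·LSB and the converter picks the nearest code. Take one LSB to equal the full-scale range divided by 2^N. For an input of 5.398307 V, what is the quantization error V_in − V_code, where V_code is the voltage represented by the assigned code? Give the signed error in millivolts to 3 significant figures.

Range = 7.8 − (-0.4) = 8.2 V. LSB = 8.2 V / 2^11 ≈ 4.004 mV.
(V_in − V_min)/LSB = (5.398307 − (-0.4)) × 2048/8.2 = 1448.1625 → nearest code k = 1448.
V_code = V_min + k × range/2^11 = -0.4 + 1448 × 8.2/2048 = 5.397656250 V.
Error = V_in − V_code = 5.398307 − (5.397656250) = +0.651 mV.

+0.651 mV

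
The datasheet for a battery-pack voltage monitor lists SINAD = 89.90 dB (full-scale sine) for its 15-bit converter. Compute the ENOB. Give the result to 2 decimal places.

14.64 bits

Inverting SNR = 6.02 N + 1.76: N_eff = (89.90 − 1.76)/6.02 = 14.6412.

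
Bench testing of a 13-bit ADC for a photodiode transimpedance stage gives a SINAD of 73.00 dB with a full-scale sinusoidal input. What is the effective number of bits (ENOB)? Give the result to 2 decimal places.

11.83 bits

Inverting SNR = 6.02 N + 1.76: N_eff = (73.00 − 1.76)/6.02 = 11.8339.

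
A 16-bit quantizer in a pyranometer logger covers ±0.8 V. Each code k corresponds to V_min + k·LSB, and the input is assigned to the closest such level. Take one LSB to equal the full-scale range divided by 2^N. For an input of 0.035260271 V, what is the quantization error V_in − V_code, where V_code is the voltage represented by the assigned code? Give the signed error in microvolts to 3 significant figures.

The full-scale span is 0.8 − (-0.8) = 1.6 V. LSB = 1.6 V / 2^16 ≈ 24.41 µV.
(0.035260271 − (-0.8)) / LSB = 0.835260271 × 65536/1.6 = 34212.2607. Nearest integer: k = 34212.
V_code = -0.8 + (34212/65536) × 1.6 = 0.035253906250 V.
e = 0.035260271 − (0.035253906250) = +6.36 µV.

+6.36 µV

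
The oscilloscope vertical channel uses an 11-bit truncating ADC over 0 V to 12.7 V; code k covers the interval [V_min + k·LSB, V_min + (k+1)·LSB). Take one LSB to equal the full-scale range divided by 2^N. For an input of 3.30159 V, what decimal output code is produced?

Span = 12.7 V. LSB = 12.7 V / 2^11 ≈ 6.201 mV.
(V_in − V_min) × 2^11/range = (3.30159 − (0)) × 2048/12.7 = 532.414.
Floor → code = 532.

532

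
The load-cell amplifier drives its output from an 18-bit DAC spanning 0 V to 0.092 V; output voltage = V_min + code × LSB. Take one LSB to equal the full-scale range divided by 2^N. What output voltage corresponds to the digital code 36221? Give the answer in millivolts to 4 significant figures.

V_FS = 0.092 V. LSB = 0.092 V / 2^18.
V_out = V_min + code × LSB = 0 V + 36221 × 0.092 V / 262144
      = 0 V + 0.0127118 V = 0.0127118 V.

12.71 mV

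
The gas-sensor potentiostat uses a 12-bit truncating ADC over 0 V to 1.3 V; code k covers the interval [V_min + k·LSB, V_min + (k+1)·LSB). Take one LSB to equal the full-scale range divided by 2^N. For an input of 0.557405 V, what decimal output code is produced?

V_FS = 1.3 V. LSB = 1.3 V / 2^12 ≈ 317.4 µV.
code = ⌊(V_in − V_min)/LSB⌋ = ⌊(V_in − V_min) × 2^12 / range⌋
     = ⌊(0.557405 − (0)) × 4096 / 1.3⌋ = ⌊0.557405 × 4096/1.3⌋
     = ⌊1756.255⌋ = 1756.

1756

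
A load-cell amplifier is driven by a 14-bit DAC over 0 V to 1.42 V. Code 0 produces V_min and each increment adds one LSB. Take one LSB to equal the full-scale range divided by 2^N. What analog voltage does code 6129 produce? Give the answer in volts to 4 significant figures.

Range is 1.42 V. LSB = 1.42 V / 2^14.
V_out = 0 + 6129 × (1.42/16384) V
      = 0 + 0.531200 = 0.531200 V.

0.5312 V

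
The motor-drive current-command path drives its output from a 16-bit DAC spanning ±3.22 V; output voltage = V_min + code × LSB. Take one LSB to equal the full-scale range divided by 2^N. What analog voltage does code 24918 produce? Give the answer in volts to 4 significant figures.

-0.7714 V

Span: 3.22 V − (-3.22 V) = 6.44 V. LSB = 6.44 V / 2^16.
Output = V_min + (24918/65536) × range = -3.22 + 0.380219 × 6.44 V
      = -3.22 V + 2.44861 V = -0.771393 V.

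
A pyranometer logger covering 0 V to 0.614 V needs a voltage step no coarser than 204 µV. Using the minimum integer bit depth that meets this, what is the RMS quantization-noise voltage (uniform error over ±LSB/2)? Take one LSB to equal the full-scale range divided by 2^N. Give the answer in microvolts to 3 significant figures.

43.3 µV

Full-scale range = 0.614 V.
Required number of levels: 0.614/204 µV = 3009.8; smallest N with 2^N ≥ that is 12.
Step size = 0.614/4096 V = 149.90 µV.
V_rms = LSB/√12 = 43.3 µV.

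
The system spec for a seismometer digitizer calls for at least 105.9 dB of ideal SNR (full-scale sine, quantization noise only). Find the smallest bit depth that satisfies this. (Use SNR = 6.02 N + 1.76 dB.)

Solving 6.02 N ≥ 105.9 − 1.76: N ≥ 17.299. Round up → N = 18.

18 bits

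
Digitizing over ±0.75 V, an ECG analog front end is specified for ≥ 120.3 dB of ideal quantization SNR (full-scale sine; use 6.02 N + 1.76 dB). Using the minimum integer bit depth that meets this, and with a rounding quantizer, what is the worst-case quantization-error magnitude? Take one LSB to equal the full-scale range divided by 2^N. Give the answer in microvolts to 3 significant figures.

Span: 0.75 V − (-0.75 V) = 1.5 V.
Solving 6.02 N ≥ 120.3 − 1.76: N ≥ 19.691. Round up → N = 20.
LSB = 1.5 V ÷ 2^20 = 1.5/1048576 V = 1.4305 µV.
Half an LSB is 0.715 µV.

0.715 µV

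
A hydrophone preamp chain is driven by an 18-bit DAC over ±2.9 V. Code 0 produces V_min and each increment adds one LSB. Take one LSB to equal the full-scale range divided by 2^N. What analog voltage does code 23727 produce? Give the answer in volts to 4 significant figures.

Full-scale range = 2.9 V − (-2.9 V) = 5.8 V. LSB = 5.8 V / 2^18.
V_out = -2.9 + 23727 × (5.8/262144) V
      = -2.9 + 0.524966 = -2.37503 V.

-2.375 V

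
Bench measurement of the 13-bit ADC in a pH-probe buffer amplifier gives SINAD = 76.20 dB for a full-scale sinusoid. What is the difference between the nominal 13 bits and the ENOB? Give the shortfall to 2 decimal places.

0.63 bits

N_eff = (76.20 − 1.76)/6.02 = 12.3654 bits.
Shortfall = 13 − 12.3654 = 0.6346 bits.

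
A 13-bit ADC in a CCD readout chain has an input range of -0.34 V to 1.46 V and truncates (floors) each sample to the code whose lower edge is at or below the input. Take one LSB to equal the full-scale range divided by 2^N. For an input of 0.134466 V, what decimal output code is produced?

2159

Span: 1.46 V − (-0.34 V) = 1.8 V. LSB = 1.8 V / 2^13 ≈ 219.7 µV.
(V_in − V_min) × 2^13/range = (0.134466 − (-0.34)) × 8192/1.8 = 2159.347.
Floor → code = 2159.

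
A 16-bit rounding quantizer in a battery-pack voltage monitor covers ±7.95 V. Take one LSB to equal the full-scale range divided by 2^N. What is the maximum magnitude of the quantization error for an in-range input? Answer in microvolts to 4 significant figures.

Span: 7.95 V − (-7.95 V) = 15.9 V.
Step size = 15.9/65536 V = 242.615 µV.
Worst-case error for round-to-nearest is half an LSB: 121.3 µV.

121.3 µV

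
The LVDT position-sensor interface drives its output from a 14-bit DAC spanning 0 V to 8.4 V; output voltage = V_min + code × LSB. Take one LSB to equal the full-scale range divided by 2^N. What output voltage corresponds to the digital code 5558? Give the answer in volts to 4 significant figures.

Span = 8.4 V. LSB = 8.4 V / 2^14.
V_out = 0 + 5558 × (8.4/16384) V
      = 0 V + 2.84956 V = 2.84956 V.

2.850 V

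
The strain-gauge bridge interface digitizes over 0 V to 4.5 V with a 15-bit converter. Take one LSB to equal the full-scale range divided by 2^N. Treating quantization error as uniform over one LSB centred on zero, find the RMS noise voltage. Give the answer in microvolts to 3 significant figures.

39.6 µV

Full-scale range = 4.5 V.
One LSB is 4.5 V / 32768 = 137.33 µV.
σ_q = LSB/√12 = 137.33 µV/3.4641 = 39.6 µV.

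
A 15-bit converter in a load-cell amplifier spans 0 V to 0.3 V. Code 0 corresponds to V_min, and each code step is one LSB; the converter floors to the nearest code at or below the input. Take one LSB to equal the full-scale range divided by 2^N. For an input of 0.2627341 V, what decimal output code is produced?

28697

Span = 0.3 V. LSB = 0.3 V / 2^15 ≈ 9.155 µV.
(V_in − V_min) × 2^15/range = (0.2627341 − (0)) × 32768/0.3 = 28697.570.
Floor → code = 28697.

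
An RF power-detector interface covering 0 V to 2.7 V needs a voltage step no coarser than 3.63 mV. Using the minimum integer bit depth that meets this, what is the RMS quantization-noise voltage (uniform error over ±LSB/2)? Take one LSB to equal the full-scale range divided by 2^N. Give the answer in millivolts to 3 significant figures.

0.761 mV

V_FS = 2.7 V.
Levels needed ≥ 2.7/3.63 mV = 743.8. 2^10 = 1024 suffices, so N_min = 10.
LSB = 2.7 V ÷ 2^10 = 2.7/1024 V = 2.6367 mV.
RMS noise = LSB/√12 = 0.761 mV.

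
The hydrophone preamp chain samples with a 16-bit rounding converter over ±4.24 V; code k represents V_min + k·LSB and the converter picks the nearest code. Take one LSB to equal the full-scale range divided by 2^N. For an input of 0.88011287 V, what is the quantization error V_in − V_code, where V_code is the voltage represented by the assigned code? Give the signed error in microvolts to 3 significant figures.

−28.7 µV

Range = 4.24 − (-4.24) = 8.48 V. LSB = 8.48 V / 2^16 ≈ 129.4 µV.
(V_in − V_min)/LSB = (0.88011287 − (-4.24)) × 65536/8.48 = 39569.7780 → nearest code k = 39570.
V_code = -4.24 + (39570/65536) × 8.48 = 0.88014160156 V.
Error = V_in − V_code = 0.88011287 − (0.88014160156) = −28.7 µV.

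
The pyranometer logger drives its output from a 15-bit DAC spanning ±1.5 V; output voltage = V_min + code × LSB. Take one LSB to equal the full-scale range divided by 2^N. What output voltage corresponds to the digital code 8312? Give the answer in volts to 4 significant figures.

-0.7390 V

Full-scale range = 1.5 V − (-1.5 V) = 3 V. LSB = 3 V / 2^15.
V_out = V_min + code × LSB = -1.5 V + 8312 × 3 V / 32768
      = -1.5 V + 0.760986 V = -0.739014 V.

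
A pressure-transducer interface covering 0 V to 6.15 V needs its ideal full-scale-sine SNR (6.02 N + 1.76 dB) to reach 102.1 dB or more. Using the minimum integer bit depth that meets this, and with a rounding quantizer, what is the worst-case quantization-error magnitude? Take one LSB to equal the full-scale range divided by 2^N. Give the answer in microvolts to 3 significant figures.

23.5 µV

Span = 6.15 V.
Solving 6.02 N ≥ 102.1 − 1.76: N ≥ 16.668. Round up → N = 17.
Step size = 6.15/131072 V = 46.921 µV.
Half an LSB is 23.5 µV.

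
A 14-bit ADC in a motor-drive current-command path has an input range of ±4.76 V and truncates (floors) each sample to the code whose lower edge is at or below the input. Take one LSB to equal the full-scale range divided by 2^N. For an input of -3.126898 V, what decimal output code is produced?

2810

Span: 4.76 V − (-4.76 V) = 9.52 V. LSB = 9.52 V / 2^14 ≈ 0.5811 mV.
(V_in − V_min) × 2^14/range = (-3.126898 − (-4.76)) × 16384/9.52 = 2810.582.
Floor → code = 2810.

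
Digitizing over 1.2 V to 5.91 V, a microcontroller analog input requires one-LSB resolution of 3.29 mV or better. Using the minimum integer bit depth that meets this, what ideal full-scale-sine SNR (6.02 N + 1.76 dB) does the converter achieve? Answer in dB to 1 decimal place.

The full-scale span is 5.91 − (1.2) = 4.71 V.
Need 2^N ≥ 4.71 V / 3.29 mV = 1432 → N_min = 11.
6.02(11) + 1.76 = 67.98 dB.

68.0 dB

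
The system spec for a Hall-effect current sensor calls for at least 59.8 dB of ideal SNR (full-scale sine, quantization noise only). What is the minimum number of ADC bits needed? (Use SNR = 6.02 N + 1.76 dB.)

Required N = ⌈(59.8 − 1.76)/6.02⌉ = ⌈9.641⌉ = 10.

10 bits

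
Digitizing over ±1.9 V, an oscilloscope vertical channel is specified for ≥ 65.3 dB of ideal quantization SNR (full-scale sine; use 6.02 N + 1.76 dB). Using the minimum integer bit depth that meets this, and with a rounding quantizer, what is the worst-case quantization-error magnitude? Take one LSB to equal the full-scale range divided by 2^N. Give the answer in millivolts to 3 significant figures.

0.928 mV

The full-scale span is 1.9 − (-1.9) = 3.8 V.
Solving 6.02 N ≥ 65.3 − 1.76: N ≥ 10.555. Round up → N = 11.
One LSB is 3.8 V / 2048 = 1.8555 mV.
Max error for round-to-nearest is LSB/2 = 0.928 mV.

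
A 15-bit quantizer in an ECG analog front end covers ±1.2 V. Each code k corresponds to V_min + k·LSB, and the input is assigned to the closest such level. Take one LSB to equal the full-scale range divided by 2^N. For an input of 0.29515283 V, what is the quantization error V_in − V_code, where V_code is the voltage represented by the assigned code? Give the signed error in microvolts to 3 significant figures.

−13.2 µV

Full-scale range = 1.2 V − (-1.2 V) = 2.4 V. LSB = 2.4 V / 2^15 ≈ 73.24 µV.
(V_in − V_min)/LSB = (0.29515283 − (-1.2)) × 32768/2.4 = 20413.8200 → nearest code k = 20414.
Reconstructed level: -1.2 + 20414 × 2.4/32768 V = 0.29516601563 V.
V_in − V_code = 0.29515283 − (0.29516601563) = −13.2 µV.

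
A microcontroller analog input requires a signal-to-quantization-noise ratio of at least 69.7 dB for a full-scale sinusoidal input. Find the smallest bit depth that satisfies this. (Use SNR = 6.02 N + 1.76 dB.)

6.02 N + 1.76 ≥ 69.7 gives N ≥ 11.286, so the minimum integer is 12.

12 bits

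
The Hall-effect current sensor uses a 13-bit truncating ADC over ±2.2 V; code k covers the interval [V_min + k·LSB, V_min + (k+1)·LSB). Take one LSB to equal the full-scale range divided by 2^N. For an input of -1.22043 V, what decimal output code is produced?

Range = 2.2 − (-2.2) = 4.4 V. LSB = 4.4 V / 2^13 ≈ 0.5371 mV.
code = ⌊(V_in − V_min)/LSB⌋ = ⌊(V_in − V_min) × 2^13 / range⌋
     = ⌊(-1.22043 − (-2.2)) × 8192 / 4.4⌋ = ⌊0.97957 × 8192/4.4⌋
     = ⌊1823.781⌋ = 1823.

1823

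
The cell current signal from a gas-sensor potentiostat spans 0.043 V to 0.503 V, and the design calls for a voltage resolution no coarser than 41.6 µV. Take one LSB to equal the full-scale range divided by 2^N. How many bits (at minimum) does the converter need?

14 bits

Full-scale range = 0.503 V − (0.043 V) = 0.46 V.
Required number of levels: 0.46/41.6 µV = 11058; smallest N with 2^N ≥ that is 14.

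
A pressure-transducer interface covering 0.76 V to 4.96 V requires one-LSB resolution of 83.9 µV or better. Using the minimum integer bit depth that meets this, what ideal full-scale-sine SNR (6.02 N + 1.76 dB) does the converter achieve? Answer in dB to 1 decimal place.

Span: 4.96 V − (0.76 V) = 4.2 V.
Need 2^N ≥ 4.2 V / 83.9 µV = 50060 → N_min = 16.
6.02(16) + 1.76 = 98.08 dB.

98.1 dB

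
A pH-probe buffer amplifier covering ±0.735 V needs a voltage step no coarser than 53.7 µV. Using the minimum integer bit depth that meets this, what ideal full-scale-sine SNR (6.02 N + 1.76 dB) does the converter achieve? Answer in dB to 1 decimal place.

The full-scale span is 0.735 − (-0.735) = 1.47 V.
Levels needed ≥ 1.47/53.7 µV = 27370. 2^15 = 32768 suffices, so N_min = 15.
SNR = 6.02 × 15 + 1.76 = 92.06 dB.

92.1 dB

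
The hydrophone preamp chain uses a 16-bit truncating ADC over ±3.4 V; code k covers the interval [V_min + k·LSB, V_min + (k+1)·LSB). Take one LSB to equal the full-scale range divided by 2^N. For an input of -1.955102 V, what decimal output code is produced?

Span: 3.4 V − (-3.4 V) = 6.8 V. LSB = 6.8 V / 2^16 ≈ 103.8 µV.
code = ⌊(V_in − V_min)/LSB⌋ = ⌊(V_in − V_min) × 2^16 / range⌋
     = ⌊(-1.955102 − (-3.4)) × 65536 / 6.8⌋ = ⌊1.444898 × 65536/6.8⌋
     = ⌊13925.417⌋ = 13925.

13925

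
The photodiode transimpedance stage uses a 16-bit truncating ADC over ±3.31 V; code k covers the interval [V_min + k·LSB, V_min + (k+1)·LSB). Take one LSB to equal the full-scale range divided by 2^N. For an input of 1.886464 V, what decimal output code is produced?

51443

Span: 3.31 V − (-3.31 V) = 6.62 V. LSB = 6.62 V / 2^16 ≈ 101.0 µV.
V_in − V_min = 1.886464 − (-3.31) = 5.196464 V.
Divide by LSB: 5.196464 × 65536/6.62 = 51443.4237.
Truncating gives code 51443.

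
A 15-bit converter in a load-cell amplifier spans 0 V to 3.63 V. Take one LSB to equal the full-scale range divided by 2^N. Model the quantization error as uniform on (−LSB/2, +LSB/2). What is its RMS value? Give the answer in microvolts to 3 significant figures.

Span = 3.63 V.
One LSB is 3.63 V / 32768 = 110.78 µV.
σ_q = LSB/√12 = 110.78 µV/3.4641 = 32.0 µV.

32.0 µV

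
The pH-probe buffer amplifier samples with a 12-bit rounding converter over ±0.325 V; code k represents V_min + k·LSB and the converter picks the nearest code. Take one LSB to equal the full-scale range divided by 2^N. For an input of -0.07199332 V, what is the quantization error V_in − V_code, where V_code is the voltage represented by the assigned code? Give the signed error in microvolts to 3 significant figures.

+52.6 µV

Span: 0.325 V − (-0.325 V) = 0.65 V. LSB = 0.65 V / 2^12 ≈ 158.7 µV.
(-0.07199332 − (-0.325)) / LSB = 0.25300668 × 4096/0.65 = 1594.3313. Nearest integer: k = 1594.
V_code = -0.325 + (1594/4096) × 0.65 = -0.07204589844 V.
V_in − V_code = -0.07199332 − (-0.07204589844) = +52.6 µV.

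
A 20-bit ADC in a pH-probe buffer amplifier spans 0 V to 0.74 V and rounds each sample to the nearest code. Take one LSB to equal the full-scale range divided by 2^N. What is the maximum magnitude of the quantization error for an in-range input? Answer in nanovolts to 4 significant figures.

Full-scale range = 0.74 V.
Step size = 0.74/1048576 V = 0.705719 µV.
Worst-case error for round-to-nearest is half an LSB: 352.9 nV.

352.9 nV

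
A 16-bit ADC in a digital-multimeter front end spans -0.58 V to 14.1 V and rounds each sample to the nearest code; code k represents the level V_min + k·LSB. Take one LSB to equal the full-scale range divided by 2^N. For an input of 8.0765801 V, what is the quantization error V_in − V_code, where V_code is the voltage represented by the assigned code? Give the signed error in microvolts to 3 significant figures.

−86.2 µV

Full-scale range = 14.1 V − (-0.58 V) = 14.68 V. LSB = 14.68 V / 2^16 ≈ 224.0 µV.
(V_in − V_min)/LSB = (8.0765801 − (-0.58)) × 65536/14.68 = 38645.6154 → nearest code k = 38646.
V_code = V_min + k × range/2^16 = -0.58 + 38646 × 14.68/65536 = 8.0766662598 V.
V_in − V_code = 8.0765801 − (8.0766662598) = −86.2 µV.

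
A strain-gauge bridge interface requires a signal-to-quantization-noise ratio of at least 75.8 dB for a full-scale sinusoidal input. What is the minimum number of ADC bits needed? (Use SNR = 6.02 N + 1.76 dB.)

13 bits

Required N = ⌈(75.8 − 1.76)/6.02⌉ = ⌈12.299⌉ = 13.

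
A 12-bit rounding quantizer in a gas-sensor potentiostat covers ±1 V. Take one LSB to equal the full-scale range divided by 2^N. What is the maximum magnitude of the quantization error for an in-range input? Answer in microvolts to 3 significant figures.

244 µV

Full-scale range = 1 V − (-1 V) = 2 V.
One LSB is 2 V / 4096 = 488.28 µV.
Worst-case error for round-to-nearest is half an LSB: 244 µV.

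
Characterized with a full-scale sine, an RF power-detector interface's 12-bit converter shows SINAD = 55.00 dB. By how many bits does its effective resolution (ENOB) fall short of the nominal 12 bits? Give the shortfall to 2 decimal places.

Effective bits = (55.00 − 1.76)/6.02 = 8.8439.
Shortfall = 12 − 8.8439 = 3.1561 bits.

3.16 bits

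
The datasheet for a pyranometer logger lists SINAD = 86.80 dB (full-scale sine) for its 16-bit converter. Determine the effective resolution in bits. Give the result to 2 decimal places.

Inverting SNR = 6.02 N + 1.76: N_eff = (86.80 − 1.76)/6.02 = 14.1262.

14.13 bits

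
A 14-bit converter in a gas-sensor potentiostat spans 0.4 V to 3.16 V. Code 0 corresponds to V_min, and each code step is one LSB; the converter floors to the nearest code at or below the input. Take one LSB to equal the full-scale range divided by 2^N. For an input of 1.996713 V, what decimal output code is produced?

Range = 3.16 − (0.4) = 2.76 V. LSB = 2.76 V / 2^14 ≈ 168.5 µV.
code = ⌊(V_in − V_min)/LSB⌋ = ⌊(V_in − V_min) × 2^14 / range⌋
     = ⌊(1.996713 − (0.4)) × 16384 / 2.76⌋ = ⌊1.596713 × 16384/2.76⌋
     = ⌊9478.459⌋ = 9478.

9478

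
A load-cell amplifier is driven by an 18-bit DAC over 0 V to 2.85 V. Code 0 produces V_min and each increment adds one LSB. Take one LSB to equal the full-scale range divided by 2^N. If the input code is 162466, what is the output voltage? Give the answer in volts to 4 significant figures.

1.766 V

Range is 2.85 V. LSB = 2.85 V / 2^18.
V_out = 0 + 162466 × (2.85/262144) V
      = 0 V + 1.76631 V = 1.76631 V.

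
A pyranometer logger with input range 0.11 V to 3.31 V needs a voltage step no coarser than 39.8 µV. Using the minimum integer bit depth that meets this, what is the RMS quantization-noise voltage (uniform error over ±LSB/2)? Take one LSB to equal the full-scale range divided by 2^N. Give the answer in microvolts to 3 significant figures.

Span: 3.31 V − (0.11 V) = 3.2 V.
3.2 V / 39.8 µV = 80400. Since 2^16 = 65536 and 2^17 = 131072, N = 17.
Step size = 3.2/131072 V = 24.414 µV.
RMS noise = LSB/√12 = 7.05 µV.

7.05 µV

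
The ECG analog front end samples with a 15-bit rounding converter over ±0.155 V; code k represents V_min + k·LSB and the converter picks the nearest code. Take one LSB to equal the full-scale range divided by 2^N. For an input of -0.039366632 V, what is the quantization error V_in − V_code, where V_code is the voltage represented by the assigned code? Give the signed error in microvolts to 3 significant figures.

Span: 0.155 V − (-0.155 V) = 0.31 V. LSB = 0.31 V / 2^15 ≈ 9.460 µV.
(-0.039366632 − (-0.155)) / LSB = 0.115633368 × 32768/0.31 = 12222.8200. Nearest integer: k = 12223.
Reconstructed level: -0.155 + 12223 × 0.31/32768 V = -0.039364929199 V.
e = -0.039366632 − (-0.039364929199) = −1.70 µV.

−1.70 µV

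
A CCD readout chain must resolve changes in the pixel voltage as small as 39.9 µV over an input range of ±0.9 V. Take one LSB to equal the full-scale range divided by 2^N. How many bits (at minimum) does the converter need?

Range = 0.9 − (-0.9) = 1.8 V.
Need 2^N ≥ 1.8 V / 39.9 µV = 45110 → N_min = 16.

16 bits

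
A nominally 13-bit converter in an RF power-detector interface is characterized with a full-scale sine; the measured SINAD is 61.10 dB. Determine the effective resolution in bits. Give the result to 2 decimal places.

(61.10 − 1.76) / 6.02 = 59.34/6.02 = 9.8571 effective bits.

9.86 bits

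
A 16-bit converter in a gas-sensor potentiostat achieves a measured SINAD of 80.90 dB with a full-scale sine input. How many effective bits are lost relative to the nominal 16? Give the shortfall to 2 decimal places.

ENOB = (SINAD − 1.76)/6.02 = (80.90 − 1.76)/6.02 = 13.1462 bits.
Lost resolution: 16 − 13.1462 = 2.8538 bits.

2.85 bits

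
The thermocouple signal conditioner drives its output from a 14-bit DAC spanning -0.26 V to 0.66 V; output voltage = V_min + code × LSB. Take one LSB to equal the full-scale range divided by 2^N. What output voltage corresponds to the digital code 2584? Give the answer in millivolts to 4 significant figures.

Range = 0.66 − (-0.26) = 0.92 V. LSB = 0.92 V / 2^14.
V_out = V_min + code × LSB = -0.26 V + 2584 × 0.92 V / 16384
      = -0.26 + 0.145098 = -0.114902 V.

-114.9 mV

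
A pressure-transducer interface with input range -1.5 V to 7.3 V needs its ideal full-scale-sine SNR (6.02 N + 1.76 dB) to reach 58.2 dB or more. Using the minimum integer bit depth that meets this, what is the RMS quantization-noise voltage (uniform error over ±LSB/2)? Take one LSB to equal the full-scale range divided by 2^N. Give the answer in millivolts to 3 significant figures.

The full-scale span is 7.3 − (-1.5) = 8.8 V.
Required N = ⌈(58.2 − 1.76)/6.02⌉ = ⌈9.375⌉ = 10.
Step size = 8.8/1024 V = 8.5938 mV.
RMS noise = LSB/√12 = 2.48 mV.

2.48 mV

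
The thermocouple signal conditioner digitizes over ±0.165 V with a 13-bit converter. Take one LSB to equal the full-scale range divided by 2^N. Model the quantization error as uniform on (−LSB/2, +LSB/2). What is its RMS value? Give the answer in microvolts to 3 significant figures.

11.6 µV

Span: 0.165 V − (-0.165 V) = 0.33 V.
One LSB is 0.33 V / 8192 = 40.283 µV.
σ_q = LSB/√12 = 40.283 µV/3.4641 = 11.6 µV.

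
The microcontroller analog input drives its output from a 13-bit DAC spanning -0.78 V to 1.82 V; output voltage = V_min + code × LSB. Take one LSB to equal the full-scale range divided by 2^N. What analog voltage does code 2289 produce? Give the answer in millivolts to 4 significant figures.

-53.51 mV

The full-scale span is 1.82 − (-0.78) = 2.6 V. LSB = 2.6 V / 2^13.
V_out = V_min + code × LSB = -0.78 V + 2289 × 2.6 V / 8192
      = -0.78 V + 0.726489 V = -0.0535107 V.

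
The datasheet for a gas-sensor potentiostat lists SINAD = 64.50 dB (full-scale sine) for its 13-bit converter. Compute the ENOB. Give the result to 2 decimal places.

ENOB = (64.50 − 1.76)/6.02 = 10.4219 bits.

10.42 bits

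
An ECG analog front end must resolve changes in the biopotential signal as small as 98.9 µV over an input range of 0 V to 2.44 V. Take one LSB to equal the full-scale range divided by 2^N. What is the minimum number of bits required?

15 bits

V_FS = 2.44 V.
Required number of levels: 2.44/98.9 µV = 24671; smallest N with 2^N ≥ that is 15.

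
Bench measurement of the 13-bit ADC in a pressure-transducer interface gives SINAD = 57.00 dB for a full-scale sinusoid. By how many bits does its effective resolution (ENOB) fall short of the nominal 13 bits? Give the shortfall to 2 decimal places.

3.82 bits

N_eff = (57.00 − 1.76)/6.02 = 9.1761 bits.
Shortfall = 13 − 9.1761 = 3.8239 bits.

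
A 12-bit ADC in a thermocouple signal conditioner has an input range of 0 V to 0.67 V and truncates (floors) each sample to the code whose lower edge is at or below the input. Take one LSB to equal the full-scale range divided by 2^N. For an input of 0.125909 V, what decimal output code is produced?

V_FS = 0.67 V. LSB = 0.67 V / 2^12 ≈ 163.6 µV.
code = ⌊(V_in − V_min)/LSB⌋ = ⌊(V_in − V_min) × 2^12 / range⌋
     = ⌊(0.125909 − (0)) × 4096 / 0.67⌋ = ⌊0.125909 × 4096/0.67⌋
     = ⌊769.736⌋ = 769.

769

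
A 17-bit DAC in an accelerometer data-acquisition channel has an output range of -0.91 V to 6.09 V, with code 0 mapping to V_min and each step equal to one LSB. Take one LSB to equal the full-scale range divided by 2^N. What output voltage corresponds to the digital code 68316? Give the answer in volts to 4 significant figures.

2.738 V

Full-scale range = 6.09 V − (-0.91 V) = 7 V. LSB = 7 V / 2^17.
Output = V_min + (68316/131072) × range = -0.91 + 0.521210 × 7 V
      = -0.91 V + 3.64847 V = 2.73847 V.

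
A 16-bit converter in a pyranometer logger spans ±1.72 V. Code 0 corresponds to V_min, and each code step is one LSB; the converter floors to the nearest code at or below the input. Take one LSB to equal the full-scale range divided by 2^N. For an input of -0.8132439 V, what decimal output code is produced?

17274

The full-scale span is 1.72 − (-1.72) = 3.44 V. LSB = 3.44 V / 2^16 ≈ 52.49 µV.
code = ⌊(V_in − V_min)/LSB⌋ = ⌊(V_in − V_min) × 2^16 / range⌋
     = ⌊(-0.8132439 − (-1.72)) × 65536 / 3.44⌋ = ⌊0.9067561 × 65536/3.44⌋
     = ⌊17274.758⌋ = 17274.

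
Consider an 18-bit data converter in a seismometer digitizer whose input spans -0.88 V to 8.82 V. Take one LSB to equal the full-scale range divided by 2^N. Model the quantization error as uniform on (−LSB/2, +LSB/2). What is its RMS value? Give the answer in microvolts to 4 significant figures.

10.68 µV

Span: 8.82 V − (-0.88 V) = 9.7 V.
LSB = 9.7 V ÷ 2^18 = 9.7/262144 V = 37.0026 µV.
V_rms = LSB/√12 = 37.0026 µV / √12 = 10.68 µV.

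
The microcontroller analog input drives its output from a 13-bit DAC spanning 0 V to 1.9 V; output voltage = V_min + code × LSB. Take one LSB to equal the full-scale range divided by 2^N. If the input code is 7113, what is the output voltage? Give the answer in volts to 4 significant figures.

Full-scale range = 1.9 V. LSB = 1.9 V / 2^13.
V_out = 0 + 7113 × (1.9/8192) V
      = 0 + 1.64974 = 1.64974 V.

1.650 V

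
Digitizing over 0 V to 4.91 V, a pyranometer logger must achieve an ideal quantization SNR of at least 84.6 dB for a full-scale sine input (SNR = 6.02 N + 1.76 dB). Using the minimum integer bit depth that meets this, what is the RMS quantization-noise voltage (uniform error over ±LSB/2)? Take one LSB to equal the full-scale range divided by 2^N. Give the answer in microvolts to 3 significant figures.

Full-scale range = 4.91 V.
Solving 6.02 N ≥ 84.6 − 1.76: N ≥ 13.761. Round up → N = 14.
One LSB is 4.91 V / 16384 = 299.68 µV.
σ_q = LSB/√12 = 299.68 µV/3.4641 = 86.5 µV.

86.5 µV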